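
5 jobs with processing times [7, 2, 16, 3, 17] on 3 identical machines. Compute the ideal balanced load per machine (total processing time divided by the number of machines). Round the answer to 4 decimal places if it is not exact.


Total processing time = 7 + 2 + 16 + 3 + 17 = 45
Number of machines = 3
Ideal balanced load = 45 / 3 = 15.0

15.0


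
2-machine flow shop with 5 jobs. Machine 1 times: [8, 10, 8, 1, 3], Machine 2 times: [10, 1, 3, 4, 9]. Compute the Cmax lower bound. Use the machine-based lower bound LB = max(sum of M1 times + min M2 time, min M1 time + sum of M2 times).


LB1 = sum(M1 times) + min(M2 times) = 30 + 1 = 31
LB2 = min(M1 times) + sum(M2 times) = 1 + 27 = 28
Lower bound = max(LB1, LB2) = max(31, 28) = 31

31


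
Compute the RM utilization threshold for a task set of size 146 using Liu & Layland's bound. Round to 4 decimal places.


Compute 2^(1/146) = 1.0047588711
Subtract 1: 1.0047588711 - 1 = 0.0047588711
Multiply by n: 146 * 0.0047588711 = 0.6947951806
Round to 4 dp: 0.6948

0.6948


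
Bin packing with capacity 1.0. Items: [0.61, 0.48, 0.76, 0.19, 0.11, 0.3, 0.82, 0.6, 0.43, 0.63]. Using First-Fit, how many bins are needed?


Place items sequentially using First-Fit:
  Item 0.61 -> new Bin 1
  Item 0.48 -> new Bin 2
  Item 0.76 -> new Bin 3
  Item 0.19 -> Bin 1 (now 0.8)
  Item 0.11 -> Bin 1 (now 0.91)
  Item 0.3 -> Bin 2 (now 0.78)
  Item 0.82 -> new Bin 4
  Item 0.6 -> new Bin 5
  Item 0.43 -> new Bin 6
  Item 0.63 -> new Bin 7
Total bins used = 7

7


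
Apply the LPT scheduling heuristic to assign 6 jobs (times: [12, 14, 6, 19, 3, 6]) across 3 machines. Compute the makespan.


Sort jobs in decreasing order (LPT): [19, 14, 12, 6, 6, 3]
Assign each job to the least loaded machine:
  Machine 1: jobs [19], load = 19
  Machine 2: jobs [14, 6], load = 20
  Machine 3: jobs [12, 6, 3], load = 21
Makespan = max load = 21

21


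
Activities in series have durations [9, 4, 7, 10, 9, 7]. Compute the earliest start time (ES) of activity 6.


Activity 6 starts after activities 1 through 5 complete.
Predecessor durations: [9, 4, 7, 10, 9]
ES = 9 + 4 + 7 + 10 + 9 = 39

39


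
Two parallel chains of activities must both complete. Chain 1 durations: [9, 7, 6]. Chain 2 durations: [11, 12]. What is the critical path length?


Path A total = 9 + 7 + 6 = 22
Path B total = 11 + 12 = 23
Critical path = longest path = max(22, 23) = 23

23


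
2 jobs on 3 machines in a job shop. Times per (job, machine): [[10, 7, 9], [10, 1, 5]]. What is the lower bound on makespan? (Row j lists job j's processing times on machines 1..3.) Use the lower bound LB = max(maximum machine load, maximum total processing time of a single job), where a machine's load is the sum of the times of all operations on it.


Machine loads:
  Machine 1: 10 + 10 = 20
  Machine 2: 7 + 1 = 8
  Machine 3: 9 + 5 = 14
Max machine load = 20
Job totals:
  Job 1: 26
  Job 2: 16
Max job total = 26
Lower bound = max(20, 26) = 26

26


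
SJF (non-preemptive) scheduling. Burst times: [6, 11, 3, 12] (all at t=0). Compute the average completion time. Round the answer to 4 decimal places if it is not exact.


SJF order (ascending): [3, 6, 11, 12]
Completion times:
  Job 1: burst=3, C=3
  Job 2: burst=6, C=9
  Job 3: burst=11, C=20
  Job 4: burst=12, C=32
Average completion = 64/4 = 16.0

16.0


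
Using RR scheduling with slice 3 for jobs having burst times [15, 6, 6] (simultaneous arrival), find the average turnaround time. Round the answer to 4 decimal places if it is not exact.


Time quantum = 3
Execution trace:
  J1 runs 3 units, time = 3
  J2 runs 3 units, time = 6
  J3 runs 3 units, time = 9
  J1 runs 3 units, time = 12
  J2 runs 3 units, time = 15
  J3 runs 3 units, time = 18
  J1 runs 3 units, time = 21
  J1 runs 3 units, time = 24
  J1 runs 3 units, time = 27
Finish times: [27, 15, 18]
Average turnaround = 60/3 = 20.0

20.0


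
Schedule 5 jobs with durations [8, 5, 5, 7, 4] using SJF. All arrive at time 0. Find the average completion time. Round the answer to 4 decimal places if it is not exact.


SJF order (ascending): [4, 5, 5, 7, 8]
Completion times:
  Job 1: burst=4, C=4
  Job 2: burst=5, C=9
  Job 3: burst=5, C=14
  Job 4: burst=7, C=21
  Job 5: burst=8, C=29
Average completion = 77/5 = 15.4

15.4


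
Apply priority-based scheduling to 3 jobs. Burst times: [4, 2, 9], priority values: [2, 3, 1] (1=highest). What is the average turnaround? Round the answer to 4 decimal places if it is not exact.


Sort by priority (ascending = highest first):
Order: [(1, 9), (2, 4), (3, 2)]
Completion times:
  Priority 1, burst=9, C=9
  Priority 2, burst=4, C=13
  Priority 3, burst=2, C=15
Average turnaround = 37/3 = 12.3333

12.3333


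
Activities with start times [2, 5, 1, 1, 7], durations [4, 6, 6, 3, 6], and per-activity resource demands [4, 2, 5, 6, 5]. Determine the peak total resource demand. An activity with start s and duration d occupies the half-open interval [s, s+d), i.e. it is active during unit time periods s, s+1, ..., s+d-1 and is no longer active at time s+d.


Each activity i is active on [start_i, start_i + duration_i).
Compute total resource usage per time slot:
  t=0: active resources = [], total = 0
  t=1: active resources = [5, 6], total = 11
  t=2: active resources = [4, 5, 6], total = 15
  t=3: active resources = [4, 5, 6], total = 15
  t=4: active resources = [4, 5], total = 9
  t=5: active resources = [4, 2, 5], total = 11
  t=6: active resources = [2, 5], total = 7
  t=7: active resources = [2, 5], total = 7
  t=8: active resources = [2, 5], total = 7
  t=9: active resources = [2, 5], total = 7
  t=10: active resources = [2, 5], total = 7
  t=11: active resources = [5], total = 5
  t=12: active resources = [5], total = 5
Peak resource demand = 15

15


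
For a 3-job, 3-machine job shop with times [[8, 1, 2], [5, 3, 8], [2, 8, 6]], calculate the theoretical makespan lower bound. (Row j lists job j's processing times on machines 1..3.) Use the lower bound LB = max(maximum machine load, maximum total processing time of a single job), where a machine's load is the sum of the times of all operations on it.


Machine loads:
  Machine 1: 8 + 5 + 2 = 15
  Machine 2: 1 + 3 + 8 = 12
  Machine 3: 2 + 8 + 6 = 16
Max machine load = 16
Job totals:
  Job 1: 11
  Job 2: 16
  Job 3: 16
Max job total = 16
Lower bound = max(16, 16) = 16

16


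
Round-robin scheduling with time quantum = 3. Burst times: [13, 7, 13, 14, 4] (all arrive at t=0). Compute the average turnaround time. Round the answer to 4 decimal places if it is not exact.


Time quantum = 3
Execution trace:
  J1 runs 3 units, time = 3
  J2 runs 3 units, time = 6
  J3 runs 3 units, time = 9
  J4 runs 3 units, time = 12
  J5 runs 3 units, time = 15
  J1 runs 3 units, time = 18
  J2 runs 3 units, time = 21
  J3 runs 3 units, time = 24
  J4 runs 3 units, time = 27
  J5 runs 1 units, time = 28
  J1 runs 3 units, time = 31
  J2 runs 1 units, time = 32
  J3 runs 3 units, time = 35
  J4 runs 3 units, time = 38
  J1 runs 3 units, time = 41
  J3 runs 3 units, time = 44
  J4 runs 3 units, time = 47
  J1 runs 1 units, time = 48
  J3 runs 1 units, time = 49
  J4 runs 2 units, time = 51
Finish times: [48, 32, 49, 51, 28]
Average turnaround = 208/5 = 41.6

41.6


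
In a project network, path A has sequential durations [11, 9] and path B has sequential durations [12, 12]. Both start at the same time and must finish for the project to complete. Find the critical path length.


Path A total = 11 + 9 = 20
Path B total = 12 + 12 = 24
Critical path = longest path = max(20, 24) = 24

24


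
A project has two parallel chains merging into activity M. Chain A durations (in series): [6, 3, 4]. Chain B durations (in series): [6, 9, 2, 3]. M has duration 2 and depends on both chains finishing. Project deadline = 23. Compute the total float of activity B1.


Forward pass: ES(B1) = sum of predecessors on chain B = 0
EF = ES + duration = 0 + 6 = 6
Backward pass: LF(M) = deadline = 23; LS(M) = 23 - 2 = 21
LF(B1) = LS(M) - sum(successors on chain B) = 21 - 14 = 7
LS = LF - duration = 7 - 6 = 1
Total float = LS - ES = 1 - 0 = 1

1


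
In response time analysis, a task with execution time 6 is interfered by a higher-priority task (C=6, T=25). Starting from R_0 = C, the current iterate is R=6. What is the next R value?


R_next = C + ceil(R_prev / T_hp) * C_hp
ceil(6 / 25) = ceil(0.24) = 1
Interference = 1 * 6 = 6
R_next = 6 + 6 = 12

12


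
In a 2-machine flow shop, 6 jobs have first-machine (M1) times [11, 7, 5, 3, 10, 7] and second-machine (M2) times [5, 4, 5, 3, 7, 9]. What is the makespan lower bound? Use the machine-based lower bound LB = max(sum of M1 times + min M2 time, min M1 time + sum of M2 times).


LB1 = sum(M1 times) + min(M2 times) = 43 + 3 = 46
LB2 = min(M1 times) + sum(M2 times) = 3 + 33 = 36
Lower bound = max(LB1, LB2) = max(46, 36) = 46

46


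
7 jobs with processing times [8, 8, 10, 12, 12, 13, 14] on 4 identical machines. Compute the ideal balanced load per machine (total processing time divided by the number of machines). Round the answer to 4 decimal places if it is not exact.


Total processing time = 8 + 8 + 10 + 12 + 12 + 13 + 14 = 77
Number of machines = 4
Ideal balanced load = 77 / 4 = 19.25

19.25


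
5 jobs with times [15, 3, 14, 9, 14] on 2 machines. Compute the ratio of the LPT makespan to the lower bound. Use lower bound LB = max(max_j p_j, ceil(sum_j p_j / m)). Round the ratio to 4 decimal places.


LPT order: [15, 14, 14, 9, 3]
Machine loads after assignment: [27, 28]
LPT makespan = 28
Lower bound = max(max_job, ceil(total/2)) = max(15, 28) = 28
Ratio = 28 / 28 = 1.0

1.0


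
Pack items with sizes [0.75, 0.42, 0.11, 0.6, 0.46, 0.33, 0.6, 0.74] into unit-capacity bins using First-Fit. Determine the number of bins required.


Place items sequentially using First-Fit:
  Item 0.75 -> new Bin 1
  Item 0.42 -> new Bin 2
  Item 0.11 -> Bin 1 (now 0.86)
  Item 0.6 -> new Bin 3
  Item 0.46 -> Bin 2 (now 0.88)
  Item 0.33 -> Bin 3 (now 0.93)
  Item 0.6 -> new Bin 4
  Item 0.74 -> new Bin 5
Total bins used = 5

5


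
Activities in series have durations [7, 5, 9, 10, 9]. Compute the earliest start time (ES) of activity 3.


Activity 3 starts after activities 1 through 2 complete.
Predecessor durations: [7, 5]
ES = 7 + 5 = 12

12


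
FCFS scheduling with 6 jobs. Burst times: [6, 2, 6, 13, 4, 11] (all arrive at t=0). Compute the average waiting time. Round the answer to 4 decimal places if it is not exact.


FCFS order (as given): [6, 2, 6, 13, 4, 11]
Waiting times:
  Job 1: wait = 0
  Job 2: wait = 6
  Job 3: wait = 8
  Job 4: wait = 14
  Job 5: wait = 27
  Job 6: wait = 31
Sum of waiting times = 86
Average waiting time = 86/6 = 14.3333

14.3333


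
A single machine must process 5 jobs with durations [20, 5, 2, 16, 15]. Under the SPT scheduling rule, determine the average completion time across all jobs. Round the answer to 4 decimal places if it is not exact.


Sort jobs by processing time (SPT order): [2, 5, 15, 16, 20]
Compute completion times sequentially:
  Job 1: processing = 2, completes at 2
  Job 2: processing = 5, completes at 7
  Job 3: processing = 15, completes at 22
  Job 4: processing = 16, completes at 38
  Job 5: processing = 20, completes at 58
Sum of completion times = 127
Average completion time = 127/5 = 25.4

25.4


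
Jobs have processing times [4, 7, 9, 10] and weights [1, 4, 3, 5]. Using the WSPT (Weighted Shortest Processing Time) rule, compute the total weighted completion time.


Compute p/w ratios and sort ascending (WSPT): [(7, 4), (10, 5), (9, 3), (4, 1)]
Compute weighted completion times:
  Job (p=7,w=4): C=7, w*C=4*7=28
  Job (p=10,w=5): C=17, w*C=5*17=85
  Job (p=9,w=3): C=26, w*C=3*26=78
  Job (p=4,w=1): C=30, w*C=1*30=30
Total weighted completion time = 221

221


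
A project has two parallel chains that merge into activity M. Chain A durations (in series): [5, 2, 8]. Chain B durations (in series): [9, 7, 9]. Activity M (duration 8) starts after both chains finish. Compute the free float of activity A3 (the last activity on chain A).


ES(A3) = sum of predecessors on chain A = 7
EF(A3) = ES + duration = 7 + 8 = 15
Successor of A3 is M. ES(M) = max(sum(A), sum(B)) = max(15, 25) = 25
Free float = ES(successor) - EF(current) = 25 - 15 = 10

10


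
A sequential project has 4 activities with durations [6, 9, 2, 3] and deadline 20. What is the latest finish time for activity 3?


LF(activity 3) = deadline - sum of successor durations
Successors: activities 4 through 4 with durations [3]
Sum of successor durations = 3
LF = 20 - 3 = 17

17


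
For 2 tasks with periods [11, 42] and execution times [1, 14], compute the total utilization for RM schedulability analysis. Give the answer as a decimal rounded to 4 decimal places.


Compute individual utilizations (exact fractions):
  Task 1: C/T = 1/11 (approx. 0.0909)
  Task 2: C/T = 14/42 = 1/3 (approx. 0.3333)
Total utilization U = 1/11 + 1/3 = 14/33
Rounded to 4 decimal places: U = 0.4242
RM (Liu & Layland) bound for 2 tasks = 0.828427; compare with U = 14/33 (approx. 0.424242)
U <= bound, so schedulable by RM sufficient condition.

0.4242


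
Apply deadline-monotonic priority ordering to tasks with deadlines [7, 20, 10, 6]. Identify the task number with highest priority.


Sort tasks by relative deadline (ascending):
  Task 4: deadline = 6
  Task 1: deadline = 7
  Task 3: deadline = 10
  Task 2: deadline = 20
Priority order (highest first): [4, 1, 3, 2]
Highest priority task = 4

4


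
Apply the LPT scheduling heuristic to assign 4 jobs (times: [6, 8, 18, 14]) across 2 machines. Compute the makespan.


Sort jobs in decreasing order (LPT): [18, 14, 8, 6]
Assign each job to the least loaded machine:
  Machine 1: jobs [18, 6], load = 24
  Machine 2: jobs [14, 8], load = 22
Makespan = max load = 24

24


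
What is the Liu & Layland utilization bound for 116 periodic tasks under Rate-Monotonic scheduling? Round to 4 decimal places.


Compute 2^(1/116) = 1.0059932951
Subtract 1: 1.0059932951 - 1 = 0.0059932951
Multiply by n: 116 * 0.0059932951 = 0.6952222316
Round to 4 dp: 0.6952

0.6952


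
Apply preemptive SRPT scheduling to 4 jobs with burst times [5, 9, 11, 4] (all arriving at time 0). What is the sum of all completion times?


Since all jobs arrive at t=0, SRPT equals SPT ordering.
SPT order: [4, 5, 9, 11]
Completion times:
  Job 1: p=4, C=4
  Job 2: p=5, C=9
  Job 3: p=9, C=18
  Job 4: p=11, C=29
Total completion time = 4 + 9 + 18 + 29 = 60

60


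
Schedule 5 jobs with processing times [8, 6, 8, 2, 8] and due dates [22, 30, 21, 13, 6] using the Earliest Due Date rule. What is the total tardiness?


Sort by due date (EDD order): [(8, 6), (2, 13), (8, 21), (8, 22), (6, 30)]
Compute completion times and tardiness:
  Job 1: p=8, d=6, C=8, tardiness=max(0,8-6)=2
  Job 2: p=2, d=13, C=10, tardiness=max(0,10-13)=0
  Job 3: p=8, d=21, C=18, tardiness=max(0,18-21)=0
  Job 4: p=8, d=22, C=26, tardiness=max(0,26-22)=4
  Job 5: p=6, d=30, C=32, tardiness=max(0,32-30)=2
Total tardiness = 8

8


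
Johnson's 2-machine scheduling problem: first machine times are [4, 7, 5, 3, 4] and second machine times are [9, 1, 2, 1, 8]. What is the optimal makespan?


Apply Johnson's rule:
  Group 1 (a <= b): [(1, 4, 9), (5, 4, 8)]
  Group 2 (a > b): [(3, 5, 2), (2, 7, 1), (4, 3, 1)]
Optimal job order: [1, 5, 3, 2, 4]
Schedule:
  Job 1: M1 done at 4, M2 done at 13
  Job 5: M1 done at 8, M2 done at 21
  Job 3: M1 done at 13, M2 done at 23
  Job 2: M1 done at 20, M2 done at 24
  Job 4: M1 done at 23, M2 done at 25
Makespan = 25

25


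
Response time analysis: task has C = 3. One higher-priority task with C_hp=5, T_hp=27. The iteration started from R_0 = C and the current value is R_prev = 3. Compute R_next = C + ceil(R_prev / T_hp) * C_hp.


R_next = C + ceil(R_prev / T_hp) * C_hp
ceil(3 / 27) = ceil(0.1111) = 1
Interference = 1 * 5 = 5
R_next = 3 + 5 = 8

8


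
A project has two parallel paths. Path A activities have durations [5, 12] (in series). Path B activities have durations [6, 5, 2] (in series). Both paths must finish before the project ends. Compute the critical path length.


Path A total = 5 + 12 = 17
Path B total = 6 + 5 + 2 = 13
Critical path = longest path = max(17, 13) = 17

17


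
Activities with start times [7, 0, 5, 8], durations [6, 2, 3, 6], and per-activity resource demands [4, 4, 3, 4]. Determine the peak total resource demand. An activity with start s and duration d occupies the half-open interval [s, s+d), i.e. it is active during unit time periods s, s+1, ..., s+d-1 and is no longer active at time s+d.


Each activity i is active on [start_i, start_i + duration_i).
Compute total resource usage per time slot:
  t=0: active resources = [4], total = 4
  t=1: active resources = [4], total = 4
  t=2: active resources = [], total = 0
  t=3: active resources = [], total = 0
  t=4: active resources = [], total = 0
  t=5: active resources = [3], total = 3
  t=6: active resources = [3], total = 3
  t=7: active resources = [4, 3], total = 7
  t=8: active resources = [4, 4], total = 8
  t=9: active resources = [4, 4], total = 8
  t=10: active resources = [4, 4], total = 8
  t=11: active resources = [4, 4], total = 8
  t=12: active resources = [4, 4], total = 8
  t=13: active resources = [4], total = 4
Peak resource demand = 8

8


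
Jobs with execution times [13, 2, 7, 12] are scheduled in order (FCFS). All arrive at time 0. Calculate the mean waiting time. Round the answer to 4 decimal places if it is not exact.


FCFS order (as given): [13, 2, 7, 12]
Waiting times:
  Job 1: wait = 0
  Job 2: wait = 13
  Job 3: wait = 15
  Job 4: wait = 22
Sum of waiting times = 50
Average waiting time = 50/4 = 12.5

12.5


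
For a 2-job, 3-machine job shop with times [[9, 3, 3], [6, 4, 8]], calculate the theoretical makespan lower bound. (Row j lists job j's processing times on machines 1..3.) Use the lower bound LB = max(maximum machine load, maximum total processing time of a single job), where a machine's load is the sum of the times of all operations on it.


Machine loads:
  Machine 1: 9 + 6 = 15
  Machine 2: 3 + 4 = 7
  Machine 3: 3 + 8 = 11
Max machine load = 15
Job totals:
  Job 1: 15
  Job 2: 18
Max job total = 18
Lower bound = max(15, 18) = 18

18


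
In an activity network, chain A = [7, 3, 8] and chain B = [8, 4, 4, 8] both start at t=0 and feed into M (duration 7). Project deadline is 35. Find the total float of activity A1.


Forward pass: ES(A1) = sum of predecessors on chain A = 0
EF = ES + duration = 0 + 7 = 7
Backward pass: LF(M) = deadline = 35; LS(M) = 35 - 7 = 28
LF(A1) = LS(M) - sum(successors on chain A) = 28 - 11 = 17
LS = LF - duration = 17 - 7 = 10
Total float = LS - ES = 10 - 0 = 10

10


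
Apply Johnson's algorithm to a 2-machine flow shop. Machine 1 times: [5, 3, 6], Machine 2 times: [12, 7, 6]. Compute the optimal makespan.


Apply Johnson's rule:
  Group 1 (a <= b): [(2, 3, 7), (1, 5, 12), (3, 6, 6)]
  Group 2 (a > b): []
Optimal job order: [2, 1, 3]
Schedule:
  Job 2: M1 done at 3, M2 done at 10
  Job 1: M1 done at 8, M2 done at 22
  Job 3: M1 done at 14, M2 done at 28
Makespan = 28

28


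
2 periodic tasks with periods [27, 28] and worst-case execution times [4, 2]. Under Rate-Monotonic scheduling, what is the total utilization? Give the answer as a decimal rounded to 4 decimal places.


Compute individual utilizations (exact fractions):
  Task 1: C/T = 4/27 (approx. 0.1481)
  Task 2: C/T = 2/28 = 1/14 (approx. 0.0714)
Total utilization U = 4/27 + 1/14 = 83/378
Rounded to 4 decimal places: U = 0.2196
RM (Liu & Layland) bound for 2 tasks = 0.828427; compare with U = 83/378 (approx. 0.219577)
U <= bound, so schedulable by RM sufficient condition.

0.2196


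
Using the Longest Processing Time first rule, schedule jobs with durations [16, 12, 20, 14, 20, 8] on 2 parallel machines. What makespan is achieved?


Sort jobs in decreasing order (LPT): [20, 20, 16, 14, 12, 8]
Assign each job to the least loaded machine:
  Machine 1: jobs [20, 16, 8], load = 44
  Machine 2: jobs [20, 14, 12], load = 46
Makespan = max load = 46

46


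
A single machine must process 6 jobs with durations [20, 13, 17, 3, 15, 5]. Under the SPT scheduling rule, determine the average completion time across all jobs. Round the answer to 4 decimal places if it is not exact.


Sort jobs by processing time (SPT order): [3, 5, 13, 15, 17, 20]
Compute completion times sequentially:
  Job 1: processing = 3, completes at 3
  Job 2: processing = 5, completes at 8
  Job 3: processing = 13, completes at 21
  Job 4: processing = 15, completes at 36
  Job 5: processing = 17, completes at 53
  Job 6: processing = 20, completes at 73
Sum of completion times = 194
Average completion time = 194/6 = 32.3333

32.3333


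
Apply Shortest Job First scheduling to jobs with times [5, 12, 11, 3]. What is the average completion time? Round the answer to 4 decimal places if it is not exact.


SJF order (ascending): [3, 5, 11, 12]
Completion times:
  Job 1: burst=3, C=3
  Job 2: burst=5, C=8
  Job 3: burst=11, C=19
  Job 4: burst=12, C=31
Average completion = 61/4 = 15.25

15.25


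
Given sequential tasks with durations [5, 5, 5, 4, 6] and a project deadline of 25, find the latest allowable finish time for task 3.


LF(activity 3) = deadline - sum of successor durations
Successors: activities 4 through 5 with durations [4, 6]
Sum of successor durations = 10
LF = 25 - 10 = 15

15


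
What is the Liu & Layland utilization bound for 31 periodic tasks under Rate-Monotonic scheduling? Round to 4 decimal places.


Compute 2^(1/31) = 1.0226114356
Subtract 1: 1.0226114356 - 1 = 0.0226114356
Multiply by n: 31 * 0.0226114356 = 0.7009545036
Round to 4 dp: 0.7010

0.7010


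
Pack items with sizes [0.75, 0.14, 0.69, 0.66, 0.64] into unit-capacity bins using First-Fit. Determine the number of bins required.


Place items sequentially using First-Fit:
  Item 0.75 -> new Bin 1
  Item 0.14 -> Bin 1 (now 0.89)
  Item 0.69 -> new Bin 2
  Item 0.66 -> new Bin 3
  Item 0.64 -> new Bin 4
Total bins used = 4

4


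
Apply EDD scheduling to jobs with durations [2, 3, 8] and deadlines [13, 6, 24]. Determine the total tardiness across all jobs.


Sort by due date (EDD order): [(3, 6), (2, 13), (8, 24)]
Compute completion times and tardiness:
  Job 1: p=3, d=6, C=3, tardiness=max(0,3-6)=0
  Job 2: p=2, d=13, C=5, tardiness=max(0,5-13)=0
  Job 3: p=8, d=24, C=13, tardiness=max(0,13-24)=0
Total tardiness = 0

0


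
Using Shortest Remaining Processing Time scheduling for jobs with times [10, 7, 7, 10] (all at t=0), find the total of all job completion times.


Since all jobs arrive at t=0, SRPT equals SPT ordering.
SPT order: [7, 7, 10, 10]
Completion times:
  Job 1: p=7, C=7
  Job 2: p=7, C=14
  Job 3: p=10, C=24
  Job 4: p=10, C=34
Total completion time = 7 + 14 + 24 + 34 = 79

79


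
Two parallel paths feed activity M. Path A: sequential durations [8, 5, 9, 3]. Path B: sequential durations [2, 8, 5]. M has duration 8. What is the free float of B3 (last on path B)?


ES(B3) = sum of predecessors on chain B = 10
EF(B3) = ES + duration = 10 + 5 = 15
Successor of B3 is M. ES(M) = max(sum(A), sum(B)) = max(25, 15) = 25
Free float = ES(successor) - EF(current) = 25 - 15 = 10

10


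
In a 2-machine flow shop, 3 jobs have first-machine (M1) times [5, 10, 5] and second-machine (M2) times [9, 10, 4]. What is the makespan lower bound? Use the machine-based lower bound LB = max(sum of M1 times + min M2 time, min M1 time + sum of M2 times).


LB1 = sum(M1 times) + min(M2 times) = 20 + 4 = 24
LB2 = min(M1 times) + sum(M2 times) = 5 + 23 = 28
Lower bound = max(LB1, LB2) = max(24, 28) = 28

28


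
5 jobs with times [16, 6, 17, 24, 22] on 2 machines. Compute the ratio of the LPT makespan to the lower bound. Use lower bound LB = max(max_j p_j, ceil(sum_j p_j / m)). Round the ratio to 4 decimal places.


LPT order: [24, 22, 17, 16, 6]
Machine loads after assignment: [40, 45]
LPT makespan = 45
Lower bound = max(max_job, ceil(total/2)) = max(24, 43) = 43
Ratio = 45 / 43 = 1.0465

1.0465


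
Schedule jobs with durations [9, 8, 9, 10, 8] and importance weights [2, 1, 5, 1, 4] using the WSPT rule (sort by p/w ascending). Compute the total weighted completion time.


Compute p/w ratios and sort ascending (WSPT): [(9, 5), (8, 4), (9, 2), (8, 1), (10, 1)]
Compute weighted completion times:
  Job (p=9,w=5): C=9, w*C=5*9=45
  Job (p=8,w=4): C=17, w*C=4*17=68
  Job (p=9,w=2): C=26, w*C=2*26=52
  Job (p=8,w=1): C=34, w*C=1*34=34
  Job (p=10,w=1): C=44, w*C=1*44=44
Total weighted completion time = 243

243


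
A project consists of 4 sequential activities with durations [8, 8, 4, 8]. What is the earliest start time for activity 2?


Activity 2 starts after activities 1 through 1 complete.
Predecessor durations: [8]
ES = 8 = 8

8


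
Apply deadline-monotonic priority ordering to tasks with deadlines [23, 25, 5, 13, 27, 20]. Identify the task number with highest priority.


Sort tasks by relative deadline (ascending):
  Task 3: deadline = 5
  Task 4: deadline = 13
  Task 6: deadline = 20
  Task 1: deadline = 23
  Task 2: deadline = 25
  Task 5: deadline = 27
Priority order (highest first): [3, 4, 6, 1, 2, 5]
Highest priority task = 3

3


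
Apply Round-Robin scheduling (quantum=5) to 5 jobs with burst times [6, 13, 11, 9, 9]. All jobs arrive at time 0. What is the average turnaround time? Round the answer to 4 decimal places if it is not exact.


Time quantum = 5
Execution trace:
  J1 runs 5 units, time = 5
  J2 runs 5 units, time = 10
  J3 runs 5 units, time = 15
  J4 runs 5 units, time = 20
  J5 runs 5 units, time = 25
  J1 runs 1 units, time = 26
  J2 runs 5 units, time = 31
  J3 runs 5 units, time = 36
  J4 runs 4 units, time = 40
  J5 runs 4 units, time = 44
  J2 runs 3 units, time = 47
  J3 runs 1 units, time = 48
Finish times: [26, 47, 48, 40, 44]
Average turnaround = 205/5 = 41.0

41.0


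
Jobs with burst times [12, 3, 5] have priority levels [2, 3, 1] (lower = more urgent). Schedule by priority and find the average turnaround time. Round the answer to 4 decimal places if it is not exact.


Sort by priority (ascending = highest first):
Order: [(1, 5), (2, 12), (3, 3)]
Completion times:
  Priority 1, burst=5, C=5
  Priority 2, burst=12, C=17
  Priority 3, burst=3, C=20
Average turnaround = 42/3 = 14.0

14.0


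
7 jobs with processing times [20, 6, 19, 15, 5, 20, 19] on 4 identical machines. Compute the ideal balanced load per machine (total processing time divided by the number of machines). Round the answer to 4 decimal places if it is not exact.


Total processing time = 20 + 6 + 19 + 15 + 5 + 20 + 19 = 104
Number of machines = 4
Ideal balanced load = 104 / 4 = 26.0

26.0


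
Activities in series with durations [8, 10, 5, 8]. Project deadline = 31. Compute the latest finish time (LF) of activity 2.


LF(activity 2) = deadline - sum of successor durations
Successors: activities 3 through 4 with durations [5, 8]
Sum of successor durations = 13
LF = 31 - 13 = 18

18


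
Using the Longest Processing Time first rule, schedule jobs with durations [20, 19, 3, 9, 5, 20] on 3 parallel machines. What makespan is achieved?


Sort jobs in decreasing order (LPT): [20, 20, 19, 9, 5, 3]
Assign each job to the least loaded machine:
  Machine 1: jobs [20, 5], load = 25
  Machine 2: jobs [20, 3], load = 23
  Machine 3: jobs [19, 9], load = 28
Makespan = max load = 28

28


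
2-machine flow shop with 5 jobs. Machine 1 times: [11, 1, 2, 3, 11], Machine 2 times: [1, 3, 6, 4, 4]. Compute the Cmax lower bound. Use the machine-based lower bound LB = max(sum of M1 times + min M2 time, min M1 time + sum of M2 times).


LB1 = sum(M1 times) + min(M2 times) = 28 + 1 = 29
LB2 = min(M1 times) + sum(M2 times) = 1 + 18 = 19
Lower bound = max(LB1, LB2) = max(29, 19) = 29

29


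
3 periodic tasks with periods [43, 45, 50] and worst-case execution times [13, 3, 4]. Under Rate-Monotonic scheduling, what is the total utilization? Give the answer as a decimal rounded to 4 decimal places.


Compute individual utilizations (exact fractions):
  Task 1: C/T = 13/43 (approx. 0.3023)
  Task 2: C/T = 3/45 = 1/15 (approx. 0.0667)
  Task 3: C/T = 4/50 = 2/25 (approx. 0.08)
Total utilization U = 13/43 + 1/15 + 2/25 = 1448/3225
Rounded to 4 decimal places: U = 0.4490
RM (Liu & Layland) bound for 3 tasks = 0.779763; compare with U = 1448/3225 (approx. 0.448992)
U <= bound, so schedulable by RM sufficient condition.

0.4490


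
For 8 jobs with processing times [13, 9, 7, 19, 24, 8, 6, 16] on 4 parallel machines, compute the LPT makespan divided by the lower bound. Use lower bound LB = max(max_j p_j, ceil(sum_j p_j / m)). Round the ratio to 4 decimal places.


LPT order: [24, 19, 16, 13, 9, 8, 7, 6]
Machine loads after assignment: [24, 26, 24, 28]
LPT makespan = 28
Lower bound = max(max_job, ceil(total/4)) = max(24, 26) = 26
Ratio = 28 / 26 = 1.0769

1.0769


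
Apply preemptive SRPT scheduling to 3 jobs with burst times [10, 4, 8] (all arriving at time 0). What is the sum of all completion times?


Since all jobs arrive at t=0, SRPT equals SPT ordering.
SPT order: [4, 8, 10]
Completion times:
  Job 1: p=4, C=4
  Job 2: p=8, C=12
  Job 3: p=10, C=22
Total completion time = 4 + 12 + 22 = 38

38


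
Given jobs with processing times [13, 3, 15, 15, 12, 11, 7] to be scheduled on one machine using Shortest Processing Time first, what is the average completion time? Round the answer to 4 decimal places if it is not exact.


Sort jobs by processing time (SPT order): [3, 7, 11, 12, 13, 15, 15]
Compute completion times sequentially:
  Job 1: processing = 3, completes at 3
  Job 2: processing = 7, completes at 10
  Job 3: processing = 11, completes at 21
  Job 4: processing = 12, completes at 33
  Job 5: processing = 13, completes at 46
  Job 6: processing = 15, completes at 61
  Job 7: processing = 15, completes at 76
Sum of completion times = 250
Average completion time = 250/7 = 35.7143

35.7143


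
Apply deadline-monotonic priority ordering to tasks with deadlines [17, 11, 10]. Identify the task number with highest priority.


Sort tasks by relative deadline (ascending):
  Task 3: deadline = 10
  Task 2: deadline = 11
  Task 1: deadline = 17
Priority order (highest first): [3, 2, 1]
Highest priority task = 3

3


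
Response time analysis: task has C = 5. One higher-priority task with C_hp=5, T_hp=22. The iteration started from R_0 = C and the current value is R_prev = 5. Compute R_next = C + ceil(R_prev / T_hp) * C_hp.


R_next = C + ceil(R_prev / T_hp) * C_hp
ceil(5 / 22) = ceil(0.2273) = 1
Interference = 1 * 5 = 5
R_next = 5 + 5 = 10

10


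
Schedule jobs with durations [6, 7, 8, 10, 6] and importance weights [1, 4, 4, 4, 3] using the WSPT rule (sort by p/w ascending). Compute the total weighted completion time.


Compute p/w ratios and sort ascending (WSPT): [(7, 4), (8, 4), (6, 3), (10, 4), (6, 1)]
Compute weighted completion times:
  Job (p=7,w=4): C=7, w*C=4*7=28
  Job (p=8,w=4): C=15, w*C=4*15=60
  Job (p=6,w=3): C=21, w*C=3*21=63
  Job (p=10,w=4): C=31, w*C=4*31=124
  Job (p=6,w=1): C=37, w*C=1*37=37
Total weighted completion time = 312

312


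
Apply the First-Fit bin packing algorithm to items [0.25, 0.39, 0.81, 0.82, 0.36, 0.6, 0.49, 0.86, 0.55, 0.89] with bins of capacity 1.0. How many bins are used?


Place items sequentially using First-Fit:
  Item 0.25 -> new Bin 1
  Item 0.39 -> Bin 1 (now 0.64)
  Item 0.81 -> new Bin 2
  Item 0.82 -> new Bin 3
  Item 0.36 -> Bin 1 (now 1.0)
  Item 0.6 -> new Bin 4
  Item 0.49 -> new Bin 5
  Item 0.86 -> new Bin 6
  Item 0.55 -> new Bin 7
  Item 0.89 -> new Bin 8
Total bins used = 8

8


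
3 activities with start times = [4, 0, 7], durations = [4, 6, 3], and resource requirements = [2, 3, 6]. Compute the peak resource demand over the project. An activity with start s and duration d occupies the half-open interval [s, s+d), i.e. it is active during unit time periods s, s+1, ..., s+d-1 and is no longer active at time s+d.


Each activity i is active on [start_i, start_i + duration_i).
Compute total resource usage per time slot:
  t=0: active resources = [3], total = 3
  t=1: active resources = [3], total = 3
  t=2: active resources = [3], total = 3
  t=3: active resources = [3], total = 3
  t=4: active resources = [2, 3], total = 5
  t=5: active resources = [2, 3], total = 5
  t=6: active resources = [2], total = 2
  t=7: active resources = [2, 6], total = 8
  t=8: active resources = [6], total = 6
  t=9: active resources = [6], total = 6
Peak resource demand = 8

8


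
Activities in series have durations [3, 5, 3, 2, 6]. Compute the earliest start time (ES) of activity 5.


Activity 5 starts after activities 1 through 4 complete.
Predecessor durations: [3, 5, 3, 2]
ES = 3 + 5 + 3 + 2 = 13

13


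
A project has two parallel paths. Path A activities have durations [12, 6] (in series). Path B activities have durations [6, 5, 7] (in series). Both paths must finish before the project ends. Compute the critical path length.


Path A total = 12 + 6 = 18
Path B total = 6 + 5 + 7 = 18
Critical path = longest path = max(18, 18) = 18

18


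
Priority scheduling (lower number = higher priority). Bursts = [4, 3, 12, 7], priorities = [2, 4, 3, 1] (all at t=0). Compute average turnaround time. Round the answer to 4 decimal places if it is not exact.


Sort by priority (ascending = highest first):
Order: [(1, 7), (2, 4), (3, 12), (4, 3)]
Completion times:
  Priority 1, burst=7, C=7
  Priority 2, burst=4, C=11
  Priority 3, burst=12, C=23
  Priority 4, burst=3, C=26
Average turnaround = 67/4 = 16.75

16.75


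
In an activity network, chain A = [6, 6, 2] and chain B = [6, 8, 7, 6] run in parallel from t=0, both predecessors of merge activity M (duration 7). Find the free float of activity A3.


ES(A3) = sum of predecessors on chain A = 12
EF(A3) = ES + duration = 12 + 2 = 14
Successor of A3 is M. ES(M) = max(sum(A), sum(B)) = max(14, 27) = 27
Free float = ES(successor) - EF(current) = 27 - 14 = 13

13


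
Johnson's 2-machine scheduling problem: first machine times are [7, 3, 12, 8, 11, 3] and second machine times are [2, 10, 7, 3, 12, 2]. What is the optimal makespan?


Apply Johnson's rule:
  Group 1 (a <= b): [(2, 3, 10), (5, 11, 12)]
  Group 2 (a > b): [(3, 12, 7), (4, 8, 3), (1, 7, 2), (6, 3, 2)]
Optimal job order: [2, 5, 3, 4, 1, 6]
Schedule:
  Job 2: M1 done at 3, M2 done at 13
  Job 5: M1 done at 14, M2 done at 26
  Job 3: M1 done at 26, M2 done at 33
  Job 4: M1 done at 34, M2 done at 37
  Job 1: M1 done at 41, M2 done at 43
  Job 6: M1 done at 44, M2 done at 46
Makespan = 46

46


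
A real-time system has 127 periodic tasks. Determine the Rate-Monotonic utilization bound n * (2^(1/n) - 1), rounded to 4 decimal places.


Compute 2^(1/127) = 1.0054727730
Subtract 1: 1.0054727730 - 1 = 0.0054727730
Multiply by n: 127 * 0.0054727730 = 0.6950421710
Round to 4 dp: 0.6950

0.6950


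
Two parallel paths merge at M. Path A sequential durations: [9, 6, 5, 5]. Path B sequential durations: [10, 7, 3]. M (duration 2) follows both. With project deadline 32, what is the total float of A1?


Forward pass: ES(A1) = sum of predecessors on chain A = 0
EF = ES + duration = 0 + 9 = 9
Backward pass: LF(M) = deadline = 32; LS(M) = 32 - 2 = 30
LF(A1) = LS(M) - sum(successors on chain A) = 30 - 16 = 14
LS = LF - duration = 14 - 9 = 5
Total float = LS - ES = 5 - 0 = 5

5


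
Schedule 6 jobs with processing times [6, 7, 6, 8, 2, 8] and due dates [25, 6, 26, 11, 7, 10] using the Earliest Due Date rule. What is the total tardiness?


Sort by due date (EDD order): [(7, 6), (2, 7), (8, 10), (8, 11), (6, 25), (6, 26)]
Compute completion times and tardiness:
  Job 1: p=7, d=6, C=7, tardiness=max(0,7-6)=1
  Job 2: p=2, d=7, C=9, tardiness=max(0,9-7)=2
  Job 3: p=8, d=10, C=17, tardiness=max(0,17-10)=7
  Job 4: p=8, d=11, C=25, tardiness=max(0,25-11)=14
  Job 5: p=6, d=25, C=31, tardiness=max(0,31-25)=6
  Job 6: p=6, d=26, C=37, tardiness=max(0,37-26)=11
Total tardiness = 41

41


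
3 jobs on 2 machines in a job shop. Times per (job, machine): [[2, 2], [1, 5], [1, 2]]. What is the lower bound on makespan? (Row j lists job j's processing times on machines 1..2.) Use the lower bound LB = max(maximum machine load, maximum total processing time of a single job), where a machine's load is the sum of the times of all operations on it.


Machine loads:
  Machine 1: 2 + 1 + 1 = 4
  Machine 2: 2 + 5 + 2 = 9
Max machine load = 9
Job totals:
  Job 1: 4
  Job 2: 6
  Job 3: 3
Max job total = 6
Lower bound = max(9, 6) = 9

9


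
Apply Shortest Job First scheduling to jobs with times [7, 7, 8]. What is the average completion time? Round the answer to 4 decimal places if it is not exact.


SJF order (ascending): [7, 7, 8]
Completion times:
  Job 1: burst=7, C=7
  Job 2: burst=7, C=14
  Job 3: burst=8, C=22
Average completion = 43/3 = 14.3333

14.3333


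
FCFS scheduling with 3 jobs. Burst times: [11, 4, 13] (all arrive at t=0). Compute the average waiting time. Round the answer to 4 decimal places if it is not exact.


FCFS order (as given): [11, 4, 13]
Waiting times:
  Job 1: wait = 0
  Job 2: wait = 11
  Job 3: wait = 15
Sum of waiting times = 26
Average waiting time = 26/3 = 8.6667

8.6667


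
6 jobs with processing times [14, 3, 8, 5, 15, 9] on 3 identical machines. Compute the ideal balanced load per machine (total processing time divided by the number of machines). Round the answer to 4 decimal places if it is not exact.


Total processing time = 14 + 3 + 8 + 5 + 15 + 9 = 54
Number of machines = 3
Ideal balanced load = 54 / 3 = 18.0

18.0


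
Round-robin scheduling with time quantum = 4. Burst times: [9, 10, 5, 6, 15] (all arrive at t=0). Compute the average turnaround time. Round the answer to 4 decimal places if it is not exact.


Time quantum = 4
Execution trace:
  J1 runs 4 units, time = 4
  J2 runs 4 units, time = 8
  J3 runs 4 units, time = 12
  J4 runs 4 units, time = 16
  J5 runs 4 units, time = 20
  J1 runs 4 units, time = 24
  J2 runs 4 units, time = 28
  J3 runs 1 units, time = 29
  J4 runs 2 units, time = 31
  J5 runs 4 units, time = 35
  J1 runs 1 units, time = 36
  J2 runs 2 units, time = 38
  J5 runs 4 units, time = 42
  J5 runs 3 units, time = 45
Finish times: [36, 38, 29, 31, 45]
Average turnaround = 179/5 = 35.8

35.8


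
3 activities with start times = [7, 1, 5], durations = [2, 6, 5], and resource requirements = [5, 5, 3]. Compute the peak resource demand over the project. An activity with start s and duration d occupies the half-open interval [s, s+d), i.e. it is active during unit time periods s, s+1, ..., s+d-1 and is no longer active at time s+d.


Each activity i is active on [start_i, start_i + duration_i).
Compute total resource usage per time slot:
  t=0: active resources = [], total = 0
  t=1: active resources = [5], total = 5
  t=2: active resources = [5], total = 5
  t=3: active resources = [5], total = 5
  t=4: active resources = [5], total = 5
  t=5: active resources = [5, 3], total = 8
  t=6: active resources = [5, 3], total = 8
  t=7: active resources = [5, 3], total = 8
  t=8: active resources = [5, 3], total = 8
  t=9: active resources = [3], total = 3
Peak resource demand = 8

8


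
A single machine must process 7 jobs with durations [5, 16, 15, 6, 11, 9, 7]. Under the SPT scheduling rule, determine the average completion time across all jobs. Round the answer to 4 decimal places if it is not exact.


Sort jobs by processing time (SPT order): [5, 6, 7, 9, 11, 15, 16]
Compute completion times sequentially:
  Job 1: processing = 5, completes at 5
  Job 2: processing = 6, completes at 11
  Job 3: processing = 7, completes at 18
  Job 4: processing = 9, completes at 27
  Job 5: processing = 11, completes at 38
  Job 6: processing = 15, completes at 53
  Job 7: processing = 16, completes at 69
Sum of completion times = 221
Average completion time = 221/7 = 31.5714

31.5714


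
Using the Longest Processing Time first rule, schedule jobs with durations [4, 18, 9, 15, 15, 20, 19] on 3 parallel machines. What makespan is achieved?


Sort jobs in decreasing order (LPT): [20, 19, 18, 15, 15, 9, 4]
Assign each job to the least loaded machine:
  Machine 1: jobs [20, 9, 4], load = 33
  Machine 2: jobs [19, 15], load = 34
  Machine 3: jobs [18, 15], load = 33
Makespan = max load = 34

34
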